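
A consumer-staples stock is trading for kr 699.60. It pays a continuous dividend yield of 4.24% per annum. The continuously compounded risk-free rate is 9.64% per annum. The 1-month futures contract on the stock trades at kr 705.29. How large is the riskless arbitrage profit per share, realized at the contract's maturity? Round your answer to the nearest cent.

kr 2.53 per share

Fair futures: F* = S·e^(carry·T), with carry = (r − q) = 0.0964 − 0.0424 = 0.0540
F* = 699.60 · e^(0.0540 × 1/12) = 699.60 · e^0.004500 = 699.60 × 1.004510 = kr 702.7552
Market kr 705.29 > fair kr 702.7552: forward overpriced → cash-and-carry (buy spot, short the forward).
At maturity, profit = |F_mkt − F*| = |705.29 − 702.7552| = kr 2.53 per share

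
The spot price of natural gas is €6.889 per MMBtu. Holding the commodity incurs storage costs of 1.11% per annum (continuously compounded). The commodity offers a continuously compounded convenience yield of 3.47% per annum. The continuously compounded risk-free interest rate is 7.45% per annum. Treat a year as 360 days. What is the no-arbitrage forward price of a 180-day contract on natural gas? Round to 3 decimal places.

€7.067 per MMBtu

Net carry = r + u − y = 0.0745 + 0.0111 − 0.0347 = 0.0509
F = S·e^((r+u−y)T) = 6.889 · e^(0.0509 × 180/360) = 6.889 · e^0.025450
= 6.889 × 1.025777 = €7.067 per MMBtu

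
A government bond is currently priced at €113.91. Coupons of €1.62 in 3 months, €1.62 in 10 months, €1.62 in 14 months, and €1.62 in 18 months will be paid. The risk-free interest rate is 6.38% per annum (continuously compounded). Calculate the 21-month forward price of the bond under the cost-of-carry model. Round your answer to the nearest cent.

PV(coupons) I = 1.62·e^(−0.0638·3/12) + 1.62·e^(−0.0638·10/12) + 1.62·e^(−0.0638·14/12) + 1.62·e^(−0.0638·18/12)
I = 1.5944 + 1.5361 + 1.5038 + 1.4722 = 6.1065
F = (S − I)·e^(rT) = (113.91 − 6.1065) · e^(0.0638·21/12)
= 107.8035 · e^0.111650 = 107.8035 × 1.118121 = €120.54

€120.54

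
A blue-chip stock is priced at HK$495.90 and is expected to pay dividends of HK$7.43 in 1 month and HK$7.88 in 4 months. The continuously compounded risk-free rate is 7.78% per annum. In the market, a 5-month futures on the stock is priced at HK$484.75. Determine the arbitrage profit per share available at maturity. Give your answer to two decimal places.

PV(dividends) I = 7.43·e^(−0.0778·1/12) + 7.88·e^(−0.0778·4/12) = 15.0603
Fair futures F* = (S − I)·e^(rT) = (495.90 − 15.0603)·e^0.032417 = 480.8397 × 1.032948 = 496.6824
Market HK$484.75 < fair 496.6824: forward underpriced → reverse cash-and-carry (short the stock, invest proceeds at r, pay the dividends, go long the forward).
Profit at T = |F_mkt − F*| = |484.75 − 496.6824| = HK$11.93 per share

HK$11.93 per share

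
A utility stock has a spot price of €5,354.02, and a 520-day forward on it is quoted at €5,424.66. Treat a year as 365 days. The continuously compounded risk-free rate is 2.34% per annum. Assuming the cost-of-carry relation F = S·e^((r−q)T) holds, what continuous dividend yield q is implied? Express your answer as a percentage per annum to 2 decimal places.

From F = S·e^((r−q)T): (r − q) = ln(F/S)/T
ln(5424.66/5354.02) = ln(1.013194) = 0.013108
(r − q) = 0.013108 / (520/365) = 0.009201
q = r − ln(F/S)/T = 0.0234 − 0.009201 = 0.014199
q = 1.42%

1.42%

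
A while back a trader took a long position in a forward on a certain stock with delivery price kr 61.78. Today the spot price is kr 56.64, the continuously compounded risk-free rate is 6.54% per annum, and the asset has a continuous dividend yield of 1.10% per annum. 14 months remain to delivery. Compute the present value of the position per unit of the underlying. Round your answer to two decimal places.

Current fair forward for the remaining 14 months: F = S·e^((r − q)·T), (r − q) = 0.0654 − 0.0110 = 0.0544
F = 56.64 · e^(0.0544 × 14/12) = 56.64 × 1.065524 = 60.3513
Value of long forward = (F − K)·e^(−rT) = (60.3513 − 61.78) · e^(−0.0654·14/12)
= -1.4287 × 0.926538 = -1.32

-kr 1.32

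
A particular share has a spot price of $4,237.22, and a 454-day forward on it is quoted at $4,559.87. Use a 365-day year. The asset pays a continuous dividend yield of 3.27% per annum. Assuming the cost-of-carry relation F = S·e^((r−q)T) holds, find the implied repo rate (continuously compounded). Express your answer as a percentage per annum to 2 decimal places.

9.17%

From F = S·e^((r−q)T): (r − q) = ln(F/S)/T
ln(4559.87/4237.22) = ln(1.076147) = 0.073387
(r − q) = 0.073387 / (454/365) = 0.059001
r = ln(F/S)/T + q = 0.059001 + 0.0327 = 0.091701
r = 9.17%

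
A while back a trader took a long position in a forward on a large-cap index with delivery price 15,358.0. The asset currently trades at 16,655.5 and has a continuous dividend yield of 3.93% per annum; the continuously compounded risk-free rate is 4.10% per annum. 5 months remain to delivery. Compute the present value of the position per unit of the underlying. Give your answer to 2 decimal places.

Current fair forward for the remaining 5 months: F = S·e^((r − q)·T), (r − q) = 0.0410 − 0.0393 = 0.0017
F = 16655.5 · e^(0.0017 × 5/12) = 16655.5 × 1.00070858 = 16667.3018
Value of long forward = (F − K)·e^(−rT) = (16667.3018 − 15358.0) · e^(−0.0410·5/12)
= 1309.3018 × 0.98306176 = 1287.12

1287.12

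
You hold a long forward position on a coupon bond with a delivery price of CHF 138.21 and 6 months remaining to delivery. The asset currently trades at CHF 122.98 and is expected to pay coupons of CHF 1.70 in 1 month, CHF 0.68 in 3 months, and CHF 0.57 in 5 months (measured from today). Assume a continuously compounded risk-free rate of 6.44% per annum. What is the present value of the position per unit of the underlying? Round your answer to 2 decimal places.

PV(remaining coupons) I = 1.70·e^(−0.0644·1/12) + 0.68·e^(−0.0644·3/12) + 0.57·e^(−0.0644·5/12) = 2.9149
Current forward F = (S − I)·e^(rT) = (122.98 − 2.9149)·e^(0.0644·6/12) = 120.0651 × 1.032724 = 123.9941
Value (long) = (F − K)·e^(−rT) = (123.9941 − 138.21) × 0.968313 = -13.7654
Value = -CHF 13.77

-CHF 13.77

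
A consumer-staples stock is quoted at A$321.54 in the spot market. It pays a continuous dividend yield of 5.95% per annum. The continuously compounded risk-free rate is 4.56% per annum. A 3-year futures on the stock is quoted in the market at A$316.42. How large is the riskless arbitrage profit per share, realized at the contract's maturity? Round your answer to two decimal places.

Fair futures: F* = S·e^(carry·T), with carry = (r − q) = 0.0456 − 0.0595 = -0.0139
F* = 321.54 · e^(-0.0139 × 3) = 321.54 · e^-0.041700 = 321.54 × 0.959157 = A$308.4073
Market A$316.42 > fair A$308.4073: forward overpriced → cash-and-carry (buy spot, short the forward).
At maturity, profit = |F_mkt − F*| = |316.42 − 308.4073| = A$8.01 per share

A$8.01 per share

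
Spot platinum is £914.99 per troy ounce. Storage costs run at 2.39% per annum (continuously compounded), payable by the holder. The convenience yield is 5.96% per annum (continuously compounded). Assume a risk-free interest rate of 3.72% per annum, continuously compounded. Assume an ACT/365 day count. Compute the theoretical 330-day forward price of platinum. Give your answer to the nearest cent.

£916.23 per troy ounce

Net carry = r + u − y = 0.0372 + 0.0239 − 0.0596 = 0.0015
F = S·e^((r+u−y)T) = 914.99 · e^(0.0015 × 330/365) = 914.99 · e^0.001356
= 914.99 × 1.001357 = £916.23 per troy ounce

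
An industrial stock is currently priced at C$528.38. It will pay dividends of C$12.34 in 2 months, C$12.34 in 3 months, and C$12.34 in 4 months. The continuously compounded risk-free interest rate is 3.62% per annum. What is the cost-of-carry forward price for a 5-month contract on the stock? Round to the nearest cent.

PV(dividends) I = 12.34·e^(−0.0362·2/12) + 12.34·e^(−0.0362·3/12) + 12.34·e^(−0.0362·4/12)
I = 12.2658 + 12.2288 + 12.1920 = 36.6866
F = (S − I)·e^(rT) = (528.38 − 36.6866) · e^(0.0362·5/12)
= 491.6934 · e^0.015083 = 491.6934 × 1.015197 = C$499.17

C$499.17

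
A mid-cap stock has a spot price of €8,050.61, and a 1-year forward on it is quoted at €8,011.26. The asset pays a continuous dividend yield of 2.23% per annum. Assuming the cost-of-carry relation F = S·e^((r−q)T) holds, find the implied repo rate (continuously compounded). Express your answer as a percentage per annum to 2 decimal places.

From F = S·e^((r−q)T): (r − q) = ln(F/S)/T
ln(8011.26/8050.61) = ln(0.995112) = -0.004900
(r − q) = -0.004900 / (1) = -0.004900
r = ln(F/S)/T + q = -0.004900 + 0.0223 = 0.017400
r = 1.74%

1.74%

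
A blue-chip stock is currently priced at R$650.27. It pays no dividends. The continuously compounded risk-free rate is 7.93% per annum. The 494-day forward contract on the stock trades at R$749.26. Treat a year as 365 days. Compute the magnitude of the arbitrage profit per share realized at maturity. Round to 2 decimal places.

Fair forward: F* = S·e^(carry·T), with carry = r = 0.0793
F* = 650.27 · e^(0.0793 × 494/365) = 650.27 · e^0.107327 = 650.27 × 1.113298 = R$723.9443
Market R$749.26 > fair R$723.9443: forward overpriced → cash-and-carry (buy spot, short the forward).
At maturity, profit = |F_mkt − F*| = |749.26 − 723.9443| = R$25.32 per share

R$25.32 per share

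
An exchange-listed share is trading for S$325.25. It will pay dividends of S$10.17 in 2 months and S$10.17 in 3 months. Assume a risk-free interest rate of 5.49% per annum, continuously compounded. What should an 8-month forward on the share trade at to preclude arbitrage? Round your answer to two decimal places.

S$316.52

PV(dividends) I = 10.17·e^(−0.0549·2/12) + 10.17·e^(−0.0549·3/12)
I = 10.0774 + 10.0314 = 20.1088
F = (S − I)·e^(rT) = (325.25 − 20.1088) · e^(0.0549·8/12)
= 305.1412 · e^0.036600 = 305.1412 × 1.037278 = S$316.52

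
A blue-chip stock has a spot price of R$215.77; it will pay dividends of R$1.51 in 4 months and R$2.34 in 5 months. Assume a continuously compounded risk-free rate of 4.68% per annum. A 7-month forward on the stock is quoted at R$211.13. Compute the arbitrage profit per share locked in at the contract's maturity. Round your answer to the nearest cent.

R$6.73 per share

PV(dividends) I = 1.51·e^(−0.0468·4/12) + 2.34·e^(−0.0468·5/12) = 3.7814
Fair forward F* = (S − I)·e^(rT) = (215.77 − 3.7814)·e^0.027300 = 211.9886 × 1.027676 = 217.8556
Market R$211.13 < fair 217.8556: forward underpriced → reverse cash-and-carry (short the stock, invest proceeds at r, pay the dividends, go long the forward).
Profit at T = |F_mkt − F*| = |211.13 − 217.8556| = R$6.73 per share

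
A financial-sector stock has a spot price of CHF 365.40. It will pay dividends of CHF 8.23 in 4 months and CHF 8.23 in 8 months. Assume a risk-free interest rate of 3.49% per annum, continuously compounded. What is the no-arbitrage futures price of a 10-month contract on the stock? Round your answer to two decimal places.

PV(dividends) I = 8.23·e^(−0.0349·4/12) + 8.23·e^(−0.0349·8/12)
I = 8.1348 + 8.0407 = 16.1755
F = (S − I)·e^(rT) = (365.40 − 16.1755) · e^(0.0349·10/12)
= 349.2245 · e^0.029083 = 349.2245 × 1.029510 = CHF 359.53

CHF 359.53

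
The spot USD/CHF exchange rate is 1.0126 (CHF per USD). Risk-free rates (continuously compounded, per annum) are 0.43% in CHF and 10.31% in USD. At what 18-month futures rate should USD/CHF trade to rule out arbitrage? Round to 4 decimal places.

F = S·e^((r_CHF − r_USD)T) = 1.0126 · e^((0.0043 − 0.1031) × 18/12)
= 1.0126 · e^-0.148200 = 1.0126 × 0.862259
F = 0.8731 CHF per USD

0.8731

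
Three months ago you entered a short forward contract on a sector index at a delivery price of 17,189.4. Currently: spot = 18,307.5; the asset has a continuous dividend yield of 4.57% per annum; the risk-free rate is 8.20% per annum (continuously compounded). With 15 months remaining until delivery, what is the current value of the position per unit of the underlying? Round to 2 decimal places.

-1776.22

Current fair forward for the remaining 15 months: F = S·e^((r − q)·T), (r − q) = 0.0820 − 0.0457 = 0.0363
F = 18307.5 · e^(0.0363 × 15/12) = 18307.5 × 1.04642019 = 19157.3376
Value of long forward = (F − K)·e^(−rT) = (19157.3376 − 17189.4) · e^(−0.0820·15/12)
= 1967.9376 × 0.90257815 = 1776.22
Short position value = −(long value) = -1776.22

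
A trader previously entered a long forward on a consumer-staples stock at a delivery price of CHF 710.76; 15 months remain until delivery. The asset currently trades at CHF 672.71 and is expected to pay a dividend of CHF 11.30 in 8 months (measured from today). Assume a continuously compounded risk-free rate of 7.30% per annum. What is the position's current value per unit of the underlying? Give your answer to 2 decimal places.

PV(remaining dividends) I = 11.30·e^(−0.0730·8/12) = 10.7632
Current forward F = (S − I)·e^(rT) = (672.71 − 10.7632)·e^(0.0730·15/12) = 661.9468 × 1.095543 = 725.1912
Value (long) = (F − K)·e^(−rT) = (725.1912 − 710.76) × 0.912789 = 13.1726
Value = CHF 13.17

CHF 13.17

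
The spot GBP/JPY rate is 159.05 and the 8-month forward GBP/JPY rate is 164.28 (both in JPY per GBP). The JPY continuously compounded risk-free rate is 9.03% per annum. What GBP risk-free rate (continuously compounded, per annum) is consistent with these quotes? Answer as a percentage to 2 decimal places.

F = S·e^((r_JPY − r_GBP)T) ⇒ r_GBP = r_JPY − ln(F/S)/T
ln(164.28/159.05) = 0.032354; /(8/12) = 0.048531
r_GBP = 0.0903 − 0.048531 = 0.041769
r_GBP = 4.18%

4.18%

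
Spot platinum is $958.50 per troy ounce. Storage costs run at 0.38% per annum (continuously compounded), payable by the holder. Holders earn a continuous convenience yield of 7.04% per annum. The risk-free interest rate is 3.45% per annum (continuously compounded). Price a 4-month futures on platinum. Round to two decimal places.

Net carry = r + u − y = 0.0345 + 0.0038 − 0.0704 = -0.0321
F = S·e^((r+u−y)T) = 958.50 · e^(-0.0321 × 4/12) = 958.50 · e^-0.010700
= 958.50 × 0.989357 = $948.30 per troy ounce

$948.30 per troy ounce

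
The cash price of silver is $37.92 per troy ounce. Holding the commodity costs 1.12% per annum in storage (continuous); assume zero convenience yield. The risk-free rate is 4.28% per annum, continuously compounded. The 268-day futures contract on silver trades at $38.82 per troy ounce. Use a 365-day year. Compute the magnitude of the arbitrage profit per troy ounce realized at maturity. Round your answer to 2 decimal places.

$0.63 per troy ounce

Fair futures: F* = S·e^(carry·T), with carry = (r + u) = 0.0428 + 0.0112 = 0.0540
F* = 37.92 · e^(0.0540 × 268/365) = 37.92 · e^0.039649 = 37.92 × 1.040446 = $39.4537
Market $38.82 < fair $39.4537: forward underpriced → reverse cash-and-carry (short spot, go long the forward).
At maturity, profit = |F_mkt − F*| = |38.82 − 39.4537| = $0.63 per troy ounce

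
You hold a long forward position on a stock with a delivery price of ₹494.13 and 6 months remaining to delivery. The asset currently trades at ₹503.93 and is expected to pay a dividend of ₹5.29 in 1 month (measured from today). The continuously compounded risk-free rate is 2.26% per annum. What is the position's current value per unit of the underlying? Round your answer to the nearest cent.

₹10.07

PV(remaining dividends) I = 5.29·e^(−0.0226·1/12) = 5.2800
Current forward F = (S − I)·e^(rT) = (503.93 − 5.2800)·e^(0.0226·6/12) = 498.6500 × 1.011364 = 504.3167
Value (long) = (F − K)·e^(−rT) = (504.3167 − 494.13) × 0.988764 = 10.0722
Value = ₹10.07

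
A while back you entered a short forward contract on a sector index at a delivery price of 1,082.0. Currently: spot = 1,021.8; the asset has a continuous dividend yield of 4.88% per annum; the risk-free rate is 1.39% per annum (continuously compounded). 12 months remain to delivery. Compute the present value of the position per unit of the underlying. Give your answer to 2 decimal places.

93.93

Current fair forward for the remaining 12 months: F = S·e^((r − q)·T), (r − q) = 0.0139 − 0.0488 = -0.0349
F = 1021.8 · e^(-0.0349 × 12/12) = 1021.8 × 0.96570198 = 986.7543
Value of long forward = (F − K)·e^(−rT) = (986.7543 − 1082.0) · e^(−0.0139·12/12)
= -95.2457 × 0.98619616 = -93.93
Short position value = −(long value) = 93.93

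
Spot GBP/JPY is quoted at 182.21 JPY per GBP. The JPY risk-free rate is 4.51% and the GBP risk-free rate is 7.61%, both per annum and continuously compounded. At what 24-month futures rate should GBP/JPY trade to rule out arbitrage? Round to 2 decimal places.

F = S·e^((r_JPY − r_GBP)T) = 182.21 · e^((0.0451 − 0.0761) × 24/12)
= 182.21 · e^-0.062000 = 182.21 × 0.939883
F = 171.26 JPY per GBP

171.26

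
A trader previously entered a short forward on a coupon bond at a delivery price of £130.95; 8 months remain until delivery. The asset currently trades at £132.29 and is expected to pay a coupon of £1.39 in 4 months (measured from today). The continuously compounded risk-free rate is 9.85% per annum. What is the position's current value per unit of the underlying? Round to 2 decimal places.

-£8.32

PV(remaining coupons) I = 1.39·e^(−0.0985·4/12) = 1.3451
Current forward F = (S − I)·e^(rT) = (132.29 − 1.3451)·e^(0.0985·8/12) = 130.9449 × 1.067871 = 139.8323
Value (long) = (F − K)·e^(−rT) = (139.8323 − 130.95) × 0.936443 = 8.3178
Short position value = −(long value) = -£8.32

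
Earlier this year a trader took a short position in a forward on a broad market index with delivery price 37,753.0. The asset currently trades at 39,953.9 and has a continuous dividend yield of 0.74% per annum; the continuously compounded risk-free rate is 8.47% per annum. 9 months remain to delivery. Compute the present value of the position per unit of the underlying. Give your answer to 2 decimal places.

-4303.44

Current fair forward for the remaining 9 months: F = S·e^((r − q)·T), (r − q) = 0.0847 − 0.0074 = 0.0773
F = 39953.9 · e^(0.0773 × 9/12) = 39953.9 × 1.05968850 = 42338.6884
Value of long forward = (F − K)·e^(−rT) = (42338.6884 − 37753.0) · e^(−0.0847·9/12)
= 4585.6884 × 0.93845066 = 4303.44
Short position value = −(long value) = -4303.44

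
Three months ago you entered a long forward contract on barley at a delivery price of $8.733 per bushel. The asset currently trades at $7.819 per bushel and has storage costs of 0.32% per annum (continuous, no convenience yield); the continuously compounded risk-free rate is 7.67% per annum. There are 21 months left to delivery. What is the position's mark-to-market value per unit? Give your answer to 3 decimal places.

$0.227 per bushel

Current fair forward for the remaining 21 months: F = S·e^((r + u)·T), (r + u) = 0.0767 + 0.0032 = 0.0799
F = 7.819 · e^(0.0799 × 21/12) = 7.819 × 1.150073 = 8.9924
Value of long forward = (F − K)·e^(−rT) = (8.9924 − 8.733) · e^(−0.0767·21/12)
= 0.2594 × 0.874393 = 0.227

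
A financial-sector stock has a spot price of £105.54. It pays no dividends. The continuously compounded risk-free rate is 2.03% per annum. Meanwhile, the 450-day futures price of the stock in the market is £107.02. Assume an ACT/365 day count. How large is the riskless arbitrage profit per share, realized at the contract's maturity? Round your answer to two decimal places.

Fair futures: F* = S·e^(carry·T), with carry = r = 0.0203
F* = 105.54 · e^(0.0203 × 450/365) = 105.54 · e^0.025027 = 105.54 × 1.025343 = £108.2147
Market £107.02 < fair £108.2147: forward underpriced → reverse cash-and-carry (short spot, go long the forward).
At maturity, profit = |F_mkt − F*| = |107.02 − 108.2147| = £1.19 per share

£1.19 per share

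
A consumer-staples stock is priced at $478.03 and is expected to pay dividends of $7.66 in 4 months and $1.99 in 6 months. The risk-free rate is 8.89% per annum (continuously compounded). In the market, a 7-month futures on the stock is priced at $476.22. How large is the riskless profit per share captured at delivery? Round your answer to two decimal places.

PV(dividends) I = 7.66·e^(−0.0889·4/12) + 1.99·e^(−0.0889·6/12) = 9.3398
Fair futures F* = (S − I)·e^(rT) = (478.03 − 9.3398)·e^0.051858 = 468.6902 × 1.053226 = 493.6367
Market $476.22 < fair 493.6367: forward underpriced → reverse cash-and-carry (short the stock, invest proceeds at r, pay the dividends, go long the forward).
Profit at T = |F_mkt − F*| = |476.22 − 493.6367| = $17.42 per share

$17.42 per share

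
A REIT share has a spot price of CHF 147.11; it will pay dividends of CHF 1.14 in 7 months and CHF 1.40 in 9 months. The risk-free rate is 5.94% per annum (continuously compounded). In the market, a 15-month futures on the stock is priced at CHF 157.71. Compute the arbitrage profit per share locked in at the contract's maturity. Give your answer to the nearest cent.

CHF 1.89 per share

PV(dividends) I = 1.14·e^(−0.0594·7/12) + 1.40·e^(−0.0594·9/12) = 2.4402
Fair futures F* = (S − I)·e^(rT) = (147.11 − 2.4402)·e^0.074250 = 144.6698 × 1.077076 = 155.8204
Market CHF 157.71 > fair 155.8204: forward overpriced → cash-and-carry (borrow at r, buy the stock and collect the dividends, short the forward).
Profit at T = |F_mkt − F*| = |157.71 − 155.8204| = CHF 1.89 per share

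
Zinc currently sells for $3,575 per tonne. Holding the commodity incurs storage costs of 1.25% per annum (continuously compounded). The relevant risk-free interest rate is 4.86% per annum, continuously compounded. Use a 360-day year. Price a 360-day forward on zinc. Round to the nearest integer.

Net carry = r + u − y = 0.0486 + 0.0125 − 0.0000 = 0.0611
F = S·e^((r+u−y)T) = 3575 · e^(0.0611 × 360/360) = 3575 · e^0.061100
= 3575 × 1.063005 = $3,800 per tonne

$3,800 per tonne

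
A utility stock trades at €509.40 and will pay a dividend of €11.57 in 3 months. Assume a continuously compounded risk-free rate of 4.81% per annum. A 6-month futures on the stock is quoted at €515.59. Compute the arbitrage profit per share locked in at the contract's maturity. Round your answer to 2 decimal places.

PV(dividends) I = 11.57·e^(−0.0481·3/12) = 11.4317
Fair futures F* = (S − I)·e^(rT) = (509.40 − 11.4317)·e^0.024050 = 497.9683 × 1.024342 = 510.0898
Market €515.59 > fair 510.0898: forward overpriced → cash-and-carry (borrow at r, buy the stock and collect the dividends, short the forward).
Profit at T = |F_mkt − F*| = |515.59 − 510.0898| = €5.50 per share

€5.50 per share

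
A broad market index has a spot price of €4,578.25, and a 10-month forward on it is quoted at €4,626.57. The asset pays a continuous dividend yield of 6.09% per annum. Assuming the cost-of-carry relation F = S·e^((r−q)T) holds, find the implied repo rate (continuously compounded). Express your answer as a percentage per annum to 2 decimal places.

From F = S·e^((r−q)T): (r − q) = ln(F/S)/T
ln(4626.57/4578.25) = ln(1.010554) = 0.010499
(r − q) = 0.010499 / (10/12) = 0.012599
r = ln(F/S)/T + q = 0.012599 + 0.0609 = 0.073499
r = 7.35%

7.35%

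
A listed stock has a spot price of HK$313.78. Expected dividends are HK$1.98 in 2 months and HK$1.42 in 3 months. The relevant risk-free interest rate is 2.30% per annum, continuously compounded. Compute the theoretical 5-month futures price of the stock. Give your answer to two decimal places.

PV(dividends) I = 1.98·e^(−0.0230·2/12) + 1.42·e^(−0.0230·3/12)
I = 1.9724 + 1.4119 = 3.3843
F = (S − I)·e^(rT) = (313.78 − 3.3843) · e^(0.0230·5/12)
= 310.3957 · e^0.009583 = 310.3957 × 1.009629 = HK$313.38

HK$313.38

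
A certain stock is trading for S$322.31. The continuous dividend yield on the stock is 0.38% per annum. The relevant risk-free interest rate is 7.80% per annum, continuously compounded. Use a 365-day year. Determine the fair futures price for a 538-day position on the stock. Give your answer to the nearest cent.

S$359.56

F = S·e^((r − q)T) = 322.31 · e^((0.0780 − 0.0038) × 538/365)
= 322.31 · e^0.109369 = 322.31 × 1.115574
F = S$359.56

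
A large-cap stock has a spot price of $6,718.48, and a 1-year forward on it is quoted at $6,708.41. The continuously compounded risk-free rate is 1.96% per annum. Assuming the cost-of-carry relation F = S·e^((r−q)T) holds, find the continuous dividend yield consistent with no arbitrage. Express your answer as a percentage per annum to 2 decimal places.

2.11%

From F = S·e^((r−q)T): (r − q) = ln(F/S)/T
ln(6708.41/6718.48) = ln(0.998501) = -0.001500
(r − q) = -0.001500 / (1) = -0.001500
q = r − ln(F/S)/T = 0.0196 + 0.001500 = 0.021100
q = 2.11%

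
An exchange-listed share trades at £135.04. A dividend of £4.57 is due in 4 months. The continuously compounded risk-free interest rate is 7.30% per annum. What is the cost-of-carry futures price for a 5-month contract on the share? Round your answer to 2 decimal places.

PV(dividends) I = 4.57·e^(−0.0730·4/12)
I = 4.4601
F = (S − I)·e^(rT) = (135.04 − 4.4601) · e^(0.0730·5/12)
= 130.5799 · e^0.030417 = 130.5799 × 1.030884 = £134.61

£134.61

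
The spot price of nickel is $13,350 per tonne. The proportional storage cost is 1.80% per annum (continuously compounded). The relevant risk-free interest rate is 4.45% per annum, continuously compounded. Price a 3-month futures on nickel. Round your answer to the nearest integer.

Net carry = r + u − y = 0.0445 + 0.0180 − 0.0000 = 0.0625
F = S·e^((r+u−y)T) = 13350 · e^(0.0625 × 3/12) = 13350 · e^0.015625
= 13350 × 1.015748 = $13,560 per tonne

$13,560 per tonne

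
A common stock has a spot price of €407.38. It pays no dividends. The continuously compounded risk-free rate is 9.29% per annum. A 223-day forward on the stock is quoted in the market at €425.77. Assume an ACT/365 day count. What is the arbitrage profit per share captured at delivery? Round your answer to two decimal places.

€5.40 per share

Fair forward: F* = S·e^(carry·T), with carry = r = 0.0929
F* = 407.38 · e^(0.0929 × 223/365) = 407.38 · e^0.056758 = 407.38 × 1.058400 = €431.1710
Market €425.77 < fair €431.1710: forward underpriced → reverse cash-and-carry (short spot, go long the forward).
At maturity, profit = |F_mkt − F*| = |425.77 − 431.1710| = €5.40 per share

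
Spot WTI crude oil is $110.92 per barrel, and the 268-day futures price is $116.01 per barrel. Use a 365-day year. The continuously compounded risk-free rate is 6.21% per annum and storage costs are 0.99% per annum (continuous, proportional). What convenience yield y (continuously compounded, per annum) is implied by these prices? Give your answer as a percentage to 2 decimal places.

F = S·e^((r+u−y)T) ⇒ (r+u−y) = ln(F/S)/T
ln(116.01/110.92) = 0.044867; /T ⇒ 0.061106
y = r + u − ln(F/S)/T = 0.0621 + 0.0099 − 0.061106 = 0.010894
y = 1.09%

1.09%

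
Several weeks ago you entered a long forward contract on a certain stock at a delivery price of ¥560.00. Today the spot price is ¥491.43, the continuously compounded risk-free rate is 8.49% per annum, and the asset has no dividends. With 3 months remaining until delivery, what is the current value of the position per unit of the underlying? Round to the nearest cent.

-¥56.81

Current fair forward for the remaining 3 months: F = S·e^(r·T), r = 0.0849
F = 491.43 · e^(0.0849 × 3/12) = 491.43 × 1.021452 = 501.9722
Value of long forward = (F − K)·e^(−rT) = (501.9722 − 560.00) · e^(−0.0849·3/12)
= -58.0278 × 0.978999 = -56.81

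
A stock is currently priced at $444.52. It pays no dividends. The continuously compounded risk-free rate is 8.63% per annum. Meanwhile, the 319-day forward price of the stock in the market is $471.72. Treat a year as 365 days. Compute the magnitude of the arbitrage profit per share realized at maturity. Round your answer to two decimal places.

$7.62 per share

Fair forward: F* = S·e^(carry·T), with carry = r = 0.0863
F* = 444.52 · e^(0.0863 × 319/365) = 444.52 · e^0.075424 = 444.52 × 1.078341 = $479.3441
Market $471.72 < fair $479.3441: forward underpriced → reverse cash-and-carry (short spot, go long the forward).
At maturity, profit = |F_mkt − F*| = |471.72 − 479.3441| = $7.62 per share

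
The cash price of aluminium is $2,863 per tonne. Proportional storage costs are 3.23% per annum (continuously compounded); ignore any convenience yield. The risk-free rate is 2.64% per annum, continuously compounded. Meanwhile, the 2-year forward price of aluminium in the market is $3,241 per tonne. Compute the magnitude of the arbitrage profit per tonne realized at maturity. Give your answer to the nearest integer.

$21 per tonne

Fair forward: F* = S·e^(carry·T), with carry = (r + u) = 0.0264 + 0.0323 = 0.0587
F* = 2863 · e^(0.0587 × 2) = 2863 · e^0.117400 = 2863 × 1.124569 = $3219.6410
Market $3241 > fair $3219.6410: forward overpriced → cash-and-carry (buy spot, short the forward).
At maturity, profit = |F_mkt − F*| = |3241 − 3219.6410| = $21 per tonne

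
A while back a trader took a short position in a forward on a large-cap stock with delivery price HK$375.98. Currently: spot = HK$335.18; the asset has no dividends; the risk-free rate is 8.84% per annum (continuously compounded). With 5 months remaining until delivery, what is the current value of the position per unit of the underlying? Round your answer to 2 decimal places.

HK$27.20

Current fair forward for the remaining 5 months: F = S·e^(r·T), r = 0.0884
F = 335.18 · e^(0.0884 × 5/12) = 335.18 × 1.037520 = 347.7560
Value of long forward = (F − K)·e^(−rT) = (347.7560 − 375.98) · e^(−0.0884·5/12)
= -28.2240 × 0.963837 = -27.20
Short position value = −(long value) = HK$27.20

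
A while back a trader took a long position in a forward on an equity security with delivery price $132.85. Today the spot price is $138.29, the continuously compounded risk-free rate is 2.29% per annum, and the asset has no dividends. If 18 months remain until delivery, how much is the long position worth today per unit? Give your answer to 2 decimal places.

$9.93

Current fair forward for the remaining 18 months: F = S·e^(r·T), r = 0.0229
F = 138.29 · e^(0.0229 × 18/12) = 138.29 × 1.034947 = 143.1228
Value of long forward = (F − K)·e^(−rT) = (143.1228 − 132.85) · e^(−0.0229·18/12)
= 10.2728 × 0.966233 = 9.93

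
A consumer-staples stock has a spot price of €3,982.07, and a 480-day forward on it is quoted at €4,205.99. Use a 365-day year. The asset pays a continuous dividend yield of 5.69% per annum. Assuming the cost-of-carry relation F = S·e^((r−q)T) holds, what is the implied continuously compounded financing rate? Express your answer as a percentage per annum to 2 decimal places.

9.85%

From F = S·e^((r−q)T): (r − q) = ln(F/S)/T
ln(4205.99/3982.07) = ln(1.056232) = 0.054708
(r − q) = 0.054708 / (480/365) = 0.041601
r = ln(F/S)/T + q = 0.041601 + 0.0569 = 0.098501
r = 9.85%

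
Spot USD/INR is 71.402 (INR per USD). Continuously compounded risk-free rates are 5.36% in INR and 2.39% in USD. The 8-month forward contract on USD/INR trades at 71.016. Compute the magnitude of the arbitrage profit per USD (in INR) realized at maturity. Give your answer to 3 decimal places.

1.814 per USD (in INR)

Fair forward: F* = S·e^(carry·T), with carry = (r_INR − r_USD) = 0.0536 − 0.0239 = 0.0297
F* = 71.402 · e^(0.0297 × 8/12) = 71.402 · e^0.019800 = 71.402 × 1.019997 = 72.8298
Market 71.016 < fair 72.8298: forward underpriced → reverse cash-and-carry (short spot, go long the forward).
At maturity, profit = |F_mkt − F*| = |71.016 − 72.8298| = 1.814 per USD (in INR)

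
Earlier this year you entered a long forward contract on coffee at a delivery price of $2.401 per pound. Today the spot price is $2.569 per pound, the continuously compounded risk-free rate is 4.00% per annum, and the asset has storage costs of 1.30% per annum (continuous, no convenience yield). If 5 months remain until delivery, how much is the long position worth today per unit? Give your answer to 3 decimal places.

$0.222 per pound

Current fair forward for the remaining 5 months: F = S·e^((r + u)·T), (r + u) = 0.0400 + 0.0130 = 0.0530
F = 2.569 · e^(0.0530 × 5/12) = 2.569 × 1.022329 = 2.6264
Value of long forward = (F − K)·e^(−rT) = (2.6264 − 2.401) · e^(−0.0400·5/12)
= 0.2254 × 0.983471 = 0.222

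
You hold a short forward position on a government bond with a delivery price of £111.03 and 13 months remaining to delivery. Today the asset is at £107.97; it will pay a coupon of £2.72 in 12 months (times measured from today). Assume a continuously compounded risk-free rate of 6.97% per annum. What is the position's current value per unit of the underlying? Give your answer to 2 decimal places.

PV(remaining coupons) I = 2.72·e^(−0.0697·12/12) = 2.5369
Current forward F = (S − I)·e^(rT) = (107.97 − 2.5369)·e^(0.0697·13/12) = 105.4331 × 1.078432 = 113.7024
Value (long) = (F − K)·e^(−rT) = (113.7024 − 111.03) × 0.927272 = 2.4780
Short position value = −(long value) = -£2.48

-£2.48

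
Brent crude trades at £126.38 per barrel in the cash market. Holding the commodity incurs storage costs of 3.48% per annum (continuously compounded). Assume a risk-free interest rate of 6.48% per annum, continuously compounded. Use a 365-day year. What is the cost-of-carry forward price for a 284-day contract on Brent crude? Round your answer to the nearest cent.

£136.56 per barrel

Net carry = r + u − y = 0.0648 + 0.0348 − 0.0000 = 0.0996
F = S·e^((r+u−y)T) = 126.38 · e^(0.0996 × 284/365) = 126.38 · e^0.077497
= 126.38 × 1.080579 = £136.56 per barrel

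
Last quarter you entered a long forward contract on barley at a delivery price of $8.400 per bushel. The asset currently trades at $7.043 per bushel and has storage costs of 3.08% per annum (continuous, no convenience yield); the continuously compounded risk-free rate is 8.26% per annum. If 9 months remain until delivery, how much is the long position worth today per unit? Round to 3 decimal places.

Current fair forward for the remaining 9 months: F = S·e^((r + u)·T), (r + u) = 0.0826 + 0.0308 = 0.1134
F = 7.043 · e^(0.1134 × 9/12) = 7.043 × 1.088772 = 7.6682
Value of long forward = (F − K)·e^(−rT) = (7.6682 − 8.400) · e^(−0.0826·9/12)
= -0.7318 × 0.939930 = -0.688

-$0.688 per bushel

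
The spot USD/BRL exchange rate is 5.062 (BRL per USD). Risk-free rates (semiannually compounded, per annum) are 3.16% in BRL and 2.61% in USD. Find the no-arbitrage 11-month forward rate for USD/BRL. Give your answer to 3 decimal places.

5.087

By covered interest parity, F = S · (1+r_BRL/2)^(2T) / (1+r_USD/2)^(2T)
= 5.062 × 1.029157 / 1.024055 = 5.062 × 1.004982
F = 5.087 BRL per USD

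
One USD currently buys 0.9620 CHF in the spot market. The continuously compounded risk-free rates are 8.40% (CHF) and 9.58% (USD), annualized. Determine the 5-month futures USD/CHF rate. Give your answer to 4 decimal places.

F = S·e^((r_CHF − r_USD)T) = 0.9620 · e^((0.0840 − 0.0958) × 5/12)
= 0.9620 · e^-0.004917 = 0.9620 × 0.995095
F = 0.9573 CHF per USD

0.9573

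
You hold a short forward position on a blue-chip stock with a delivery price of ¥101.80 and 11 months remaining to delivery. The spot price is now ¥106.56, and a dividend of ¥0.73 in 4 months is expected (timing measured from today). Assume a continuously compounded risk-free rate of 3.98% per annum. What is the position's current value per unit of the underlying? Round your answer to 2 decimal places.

PV(remaining dividends) I = 0.73·e^(−0.0398·4/12) = 0.7204
Current forward F = (S − I)·e^(rT) = (106.56 − 0.7204)·e^(0.0398·11/12) = 105.8396 × 1.037157 = 109.7723
Value (long) = (F − K)·e^(−rT) = (109.7723 − 101.80) × 0.964174 = 7.6867
Short position value = −(long value) = -¥7.69

-¥7.69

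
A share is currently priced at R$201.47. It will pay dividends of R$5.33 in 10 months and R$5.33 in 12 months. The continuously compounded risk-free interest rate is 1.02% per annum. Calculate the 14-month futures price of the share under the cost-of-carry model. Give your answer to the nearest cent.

R$193.19

PV(dividends) I = 5.33·e^(−0.0102·10/12) + 5.33·e^(−0.0102·12/12)
I = 5.2849 + 5.2759 = 10.5608
F = (S − I)·e^(rT) = (201.47 − 10.5608) · e^(0.0102·14/12)
= 190.9092 · e^0.011900 = 190.9092 × 1.011971 = R$193.19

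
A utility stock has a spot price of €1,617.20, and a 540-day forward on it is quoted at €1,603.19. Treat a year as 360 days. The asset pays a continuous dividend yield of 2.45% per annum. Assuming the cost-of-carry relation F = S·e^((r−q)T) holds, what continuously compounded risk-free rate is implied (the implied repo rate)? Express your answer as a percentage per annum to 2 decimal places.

1.87%

From F = S·e^((r−q)T): (r − q) = ln(F/S)/T
ln(1603.19/1617.20) = ln(0.991337) = -0.008701
(r − q) = -0.008701 / (540/360) = -0.005801
r = ln(F/S)/T + q = -0.005801 + 0.0245 = 0.018699
r = 1.87%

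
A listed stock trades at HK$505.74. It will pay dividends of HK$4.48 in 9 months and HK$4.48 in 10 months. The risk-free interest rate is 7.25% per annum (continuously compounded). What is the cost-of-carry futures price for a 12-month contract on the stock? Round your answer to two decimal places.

PV(dividends) I = 4.48·e^(−0.0725·9/12) + 4.48·e^(−0.0725·10/12)
I = 4.2429 + 4.2173 = 8.4602
F = (S − I)·e^(rT) = (505.74 − 8.4602) · e^(0.0725·12/12)
= 497.2798 · e^0.072500 = 497.2798 × 1.075193 = HK$534.67

HK$534.67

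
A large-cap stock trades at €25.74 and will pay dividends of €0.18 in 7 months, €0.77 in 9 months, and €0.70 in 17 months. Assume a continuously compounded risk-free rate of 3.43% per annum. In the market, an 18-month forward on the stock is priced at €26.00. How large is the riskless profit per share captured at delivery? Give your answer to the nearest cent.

€0.58 per share

PV(dividends) I = 0.18·e^(−0.0343·7/12) + 0.77·e^(−0.0343·9/12) + 0.70·e^(−0.0343·17/12) = 1.5937
Fair forward F* = (S − I)·e^(rT) = (25.74 − 1.5937)·e^0.051450 = 24.1463 × 1.052797 = 25.4212
Market €26.00 > fair 25.4212: forward overpriced → cash-and-carry (borrow at r, buy the stock and collect the dividends, short the forward).
Profit at T = |F_mkt − F*| = |26.00 − 25.4212| = €0.58 per share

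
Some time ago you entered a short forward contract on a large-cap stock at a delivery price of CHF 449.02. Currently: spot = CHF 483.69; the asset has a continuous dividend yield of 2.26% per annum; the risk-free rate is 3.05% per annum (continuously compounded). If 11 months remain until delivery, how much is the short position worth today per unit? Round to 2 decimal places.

Current fair forward for the remaining 11 months: F = S·e^((r − q)·T), (r − q) = 0.0305 − 0.0226 = 0.0079
F = 483.69 · e^(0.0079 × 11/12) = 483.69 × 1.007268 = 487.2055
Value of long forward = (F − K)·e^(−rT) = (487.2055 − 449.02) · e^(−0.0305·11/12)
= 38.1855 × 0.972429 = 37.13
Short position value = −(long value) = -CHF 37.13

-CHF 37.13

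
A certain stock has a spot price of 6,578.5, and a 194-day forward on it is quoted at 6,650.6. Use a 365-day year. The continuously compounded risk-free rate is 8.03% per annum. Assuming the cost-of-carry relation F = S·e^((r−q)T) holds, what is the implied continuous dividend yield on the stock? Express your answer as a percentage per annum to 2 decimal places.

5.98%

From F = S·e^((r−q)T): (r − q) = ln(F/S)/T
ln(6650.6/6578.5) = ln(1.010960) = 0.010900
(r − q) = 0.010900 / (194/365) = 0.020508
q = r − ln(F/S)/T = 0.0803 − 0.020508 = 0.059792
q = 5.98%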